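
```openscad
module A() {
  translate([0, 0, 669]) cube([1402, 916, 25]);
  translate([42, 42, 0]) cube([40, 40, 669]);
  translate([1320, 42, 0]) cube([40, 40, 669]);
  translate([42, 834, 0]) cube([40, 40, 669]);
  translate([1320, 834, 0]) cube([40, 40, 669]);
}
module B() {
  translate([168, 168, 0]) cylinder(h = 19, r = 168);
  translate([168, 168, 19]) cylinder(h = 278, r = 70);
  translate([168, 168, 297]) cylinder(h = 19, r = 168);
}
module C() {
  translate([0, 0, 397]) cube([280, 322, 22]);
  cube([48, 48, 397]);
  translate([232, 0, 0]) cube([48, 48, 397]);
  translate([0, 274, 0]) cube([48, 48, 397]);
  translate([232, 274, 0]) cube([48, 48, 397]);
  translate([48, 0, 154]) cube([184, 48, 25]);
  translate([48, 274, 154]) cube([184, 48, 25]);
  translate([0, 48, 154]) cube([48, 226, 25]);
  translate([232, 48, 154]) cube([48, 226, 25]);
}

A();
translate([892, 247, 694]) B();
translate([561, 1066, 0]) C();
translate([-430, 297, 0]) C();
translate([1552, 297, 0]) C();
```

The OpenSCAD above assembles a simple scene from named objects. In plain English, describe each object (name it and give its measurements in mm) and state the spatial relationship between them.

A is a rectangular dining table. The top is 1402×916×25 mm with its upper surface at z = 694 mm. It stands on four 40×40 mm square legs, each inset 42 mm from the nearest pair of top edges, running from the floor to the underside of the top.

B is a spool: two coaxial disc flanges of radius 168 mm and thickness 19 mm, joined by a core cylinder of radius 70 mm and height 278 mm. The lower flange rests on z = 0 and the three cylinders share a vertical axis.

C is a four-legged stool. The seat is a 280×322×22 mm slab whose top surface is at z = 419 mm; four square legs, each 48×48 mm in cross-section, run from the floor (z = 0) to the underside of the seat, each flush with a corner of the seat. Four stretchers, 48 mm wide and 25 mm tall, connect adjacent legs with their undersides at z = 154 mm, each running between the inner faces of the legs it joins and aligned with the legs' outer faces on the other axis.

The spool is on top of the table. Three stools sit around the table at the +y, −x, +x sides.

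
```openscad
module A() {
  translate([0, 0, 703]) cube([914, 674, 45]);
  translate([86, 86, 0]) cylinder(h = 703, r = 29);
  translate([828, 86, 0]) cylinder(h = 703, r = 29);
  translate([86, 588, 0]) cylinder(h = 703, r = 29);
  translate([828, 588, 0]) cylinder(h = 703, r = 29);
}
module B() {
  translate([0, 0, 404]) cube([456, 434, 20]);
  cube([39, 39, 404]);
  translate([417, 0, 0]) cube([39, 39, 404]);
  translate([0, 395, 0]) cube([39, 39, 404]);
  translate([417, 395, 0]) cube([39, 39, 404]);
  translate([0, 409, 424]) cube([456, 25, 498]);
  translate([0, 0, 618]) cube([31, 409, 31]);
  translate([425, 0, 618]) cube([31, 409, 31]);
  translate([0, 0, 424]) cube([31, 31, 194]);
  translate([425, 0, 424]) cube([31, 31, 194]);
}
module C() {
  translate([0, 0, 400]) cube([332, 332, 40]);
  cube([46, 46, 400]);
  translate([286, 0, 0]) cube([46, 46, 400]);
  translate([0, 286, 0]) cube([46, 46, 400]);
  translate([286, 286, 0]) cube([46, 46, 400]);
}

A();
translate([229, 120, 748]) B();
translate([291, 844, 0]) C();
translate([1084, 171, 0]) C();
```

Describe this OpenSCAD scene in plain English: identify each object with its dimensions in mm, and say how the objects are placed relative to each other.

A is a rectangular dining table. The top is 914×674×45 mm with its upper surface at z = 748 mm. It stands on four round legs of 58 mm diameter, each leg's bounding box inset 57 mm from the nearest pair of top edges, running from the floor to the underside of the top.

B is a chair. The seat is a 456×434×20 mm slab with its top at z = 424 mm, on four 39×39 mm corner legs (flush with the seat edges, standing on z = 0). A flat backrest 25 mm thick, 498 mm tall, spans the full seat width and rises from the seat top along its +y edge, rear face flush with the rear of the seat. Two armrests of 31×31 mm section run along each side from the seat's front edge to the front of the backrest, top faces 225 mm above the seat top and outer faces flush with the seat's x-edges; a 31×31 mm post under the front of each armrest stands on the seat at the front corner.

C is a four-legged stool. The seat is a 332×332×40 mm slab whose top surface is at z = 440 mm; four square legs, each 46×46 mm in cross-section, run from the floor (z = 0) to the underside of the seat, each flush with a corner of the seat.

The chair is on top of the table, centred. Two stools sit around the table at the +y, +x sides.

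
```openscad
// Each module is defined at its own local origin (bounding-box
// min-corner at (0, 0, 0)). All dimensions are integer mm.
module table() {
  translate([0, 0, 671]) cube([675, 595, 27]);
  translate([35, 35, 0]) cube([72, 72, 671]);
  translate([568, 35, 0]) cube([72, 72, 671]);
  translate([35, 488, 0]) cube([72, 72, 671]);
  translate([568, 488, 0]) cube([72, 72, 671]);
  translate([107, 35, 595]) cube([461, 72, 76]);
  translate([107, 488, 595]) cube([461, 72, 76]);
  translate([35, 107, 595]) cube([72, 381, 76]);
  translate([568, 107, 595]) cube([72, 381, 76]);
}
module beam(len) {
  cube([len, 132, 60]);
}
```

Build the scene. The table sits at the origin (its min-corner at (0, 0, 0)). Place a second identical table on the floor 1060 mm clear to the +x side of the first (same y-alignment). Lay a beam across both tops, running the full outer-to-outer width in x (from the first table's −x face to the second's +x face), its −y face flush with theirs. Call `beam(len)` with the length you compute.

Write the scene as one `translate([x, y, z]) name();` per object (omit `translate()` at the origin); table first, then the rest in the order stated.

table();
translate([1735, 0, 0]) table();
translate([0, 0, 698]) beam(2410);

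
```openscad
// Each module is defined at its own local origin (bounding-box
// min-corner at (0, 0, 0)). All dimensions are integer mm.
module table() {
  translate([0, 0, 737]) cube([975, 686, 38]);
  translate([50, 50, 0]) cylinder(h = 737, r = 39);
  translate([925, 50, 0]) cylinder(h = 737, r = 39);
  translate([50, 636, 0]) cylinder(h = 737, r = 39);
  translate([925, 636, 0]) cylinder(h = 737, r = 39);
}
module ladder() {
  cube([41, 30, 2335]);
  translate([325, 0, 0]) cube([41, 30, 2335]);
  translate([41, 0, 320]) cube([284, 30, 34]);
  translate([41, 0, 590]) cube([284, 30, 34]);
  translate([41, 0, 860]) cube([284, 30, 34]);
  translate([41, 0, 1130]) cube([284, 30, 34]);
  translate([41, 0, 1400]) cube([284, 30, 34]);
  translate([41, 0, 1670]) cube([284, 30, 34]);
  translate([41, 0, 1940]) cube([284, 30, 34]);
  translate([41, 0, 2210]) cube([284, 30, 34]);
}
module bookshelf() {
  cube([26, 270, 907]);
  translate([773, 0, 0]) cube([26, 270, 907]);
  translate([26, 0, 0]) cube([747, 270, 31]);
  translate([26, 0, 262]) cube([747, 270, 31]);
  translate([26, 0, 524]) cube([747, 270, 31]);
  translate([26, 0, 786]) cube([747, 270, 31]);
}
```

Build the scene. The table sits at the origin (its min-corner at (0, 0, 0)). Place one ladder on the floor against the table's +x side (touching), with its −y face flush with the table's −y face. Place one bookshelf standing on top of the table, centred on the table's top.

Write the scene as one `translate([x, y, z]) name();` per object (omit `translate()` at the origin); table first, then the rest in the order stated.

table();
translate([975, 0, 0]) ladder();
translate([88, 208, 775]) bookshelf();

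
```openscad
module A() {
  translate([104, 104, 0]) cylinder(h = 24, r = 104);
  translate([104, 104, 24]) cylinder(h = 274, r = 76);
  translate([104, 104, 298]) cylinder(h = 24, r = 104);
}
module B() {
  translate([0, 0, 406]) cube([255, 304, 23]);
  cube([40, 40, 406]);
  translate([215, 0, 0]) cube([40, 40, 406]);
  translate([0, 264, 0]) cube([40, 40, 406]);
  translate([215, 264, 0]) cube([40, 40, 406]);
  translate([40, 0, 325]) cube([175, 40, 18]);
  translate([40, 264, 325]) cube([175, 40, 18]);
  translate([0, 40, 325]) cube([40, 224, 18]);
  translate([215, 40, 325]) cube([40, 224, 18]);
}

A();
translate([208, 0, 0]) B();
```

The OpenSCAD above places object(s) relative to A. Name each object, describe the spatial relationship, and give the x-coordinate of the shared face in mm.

A is a spool. B is a stool. The stool is against the spool's +x side, with their −y faces flush. The x-coordinate of the shared face is 208 mm.

The spool's +x face and the stool's −x face are both at x = 208 mm.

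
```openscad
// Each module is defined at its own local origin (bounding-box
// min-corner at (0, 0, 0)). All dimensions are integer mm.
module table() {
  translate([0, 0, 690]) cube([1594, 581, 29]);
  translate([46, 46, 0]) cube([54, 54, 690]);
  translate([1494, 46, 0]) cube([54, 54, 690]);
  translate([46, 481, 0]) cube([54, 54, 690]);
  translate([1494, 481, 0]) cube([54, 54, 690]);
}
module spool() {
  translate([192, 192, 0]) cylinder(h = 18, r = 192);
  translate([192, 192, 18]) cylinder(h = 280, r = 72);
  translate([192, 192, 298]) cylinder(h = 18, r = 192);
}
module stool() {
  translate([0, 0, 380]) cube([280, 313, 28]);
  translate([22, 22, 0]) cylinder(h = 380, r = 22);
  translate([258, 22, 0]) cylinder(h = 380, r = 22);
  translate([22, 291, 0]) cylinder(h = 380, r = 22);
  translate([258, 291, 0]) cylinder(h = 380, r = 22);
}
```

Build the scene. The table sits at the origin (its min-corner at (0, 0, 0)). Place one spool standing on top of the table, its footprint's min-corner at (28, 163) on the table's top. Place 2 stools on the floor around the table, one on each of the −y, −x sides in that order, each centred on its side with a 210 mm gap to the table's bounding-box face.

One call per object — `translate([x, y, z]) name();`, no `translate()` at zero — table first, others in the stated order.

table();
translate([28, 163, 719]) spool();
translate([657, -523, 0]) stool();
translate([-490, 134, 0]) stool();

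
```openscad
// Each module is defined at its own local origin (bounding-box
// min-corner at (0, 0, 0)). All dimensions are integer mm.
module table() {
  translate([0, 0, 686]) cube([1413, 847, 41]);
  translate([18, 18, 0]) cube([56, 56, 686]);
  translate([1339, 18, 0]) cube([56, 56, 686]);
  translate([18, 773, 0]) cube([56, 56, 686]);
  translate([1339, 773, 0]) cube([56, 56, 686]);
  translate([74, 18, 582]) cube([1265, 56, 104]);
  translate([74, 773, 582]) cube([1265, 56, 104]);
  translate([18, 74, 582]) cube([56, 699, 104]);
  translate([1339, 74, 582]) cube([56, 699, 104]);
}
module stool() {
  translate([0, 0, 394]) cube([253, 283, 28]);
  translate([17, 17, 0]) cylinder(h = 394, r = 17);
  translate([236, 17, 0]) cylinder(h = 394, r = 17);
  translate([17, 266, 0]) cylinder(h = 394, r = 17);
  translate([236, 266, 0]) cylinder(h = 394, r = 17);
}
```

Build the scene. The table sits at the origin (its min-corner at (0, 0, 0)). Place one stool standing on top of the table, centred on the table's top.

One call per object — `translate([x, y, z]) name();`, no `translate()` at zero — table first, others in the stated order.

table();
translate([580, 282, 727]) stool();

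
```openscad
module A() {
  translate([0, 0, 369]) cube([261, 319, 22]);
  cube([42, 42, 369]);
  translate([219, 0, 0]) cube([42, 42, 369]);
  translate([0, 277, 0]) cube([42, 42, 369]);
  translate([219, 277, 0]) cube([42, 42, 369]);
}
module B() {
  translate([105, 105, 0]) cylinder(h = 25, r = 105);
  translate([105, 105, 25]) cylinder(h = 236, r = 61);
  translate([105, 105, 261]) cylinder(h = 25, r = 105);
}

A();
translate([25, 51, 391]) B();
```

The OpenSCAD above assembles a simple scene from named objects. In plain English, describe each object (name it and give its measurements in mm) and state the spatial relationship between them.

A is a four-legged stool. The seat is a 261×319×22 mm slab whose top surface is at z = 391 mm; four square legs, each 42×42 mm in cross-section, run from the floor (z = 0) to the underside of the seat, each flush with a corner of the seat.

B is a spool: two coaxial disc flanges of radius 105 mm and thickness 25 mm, joined by a core cylinder of radius 61 mm and height 236 mm. The lower flange rests on z = 0 and the three cylinders share a vertical axis.

The spool is on top of the stool.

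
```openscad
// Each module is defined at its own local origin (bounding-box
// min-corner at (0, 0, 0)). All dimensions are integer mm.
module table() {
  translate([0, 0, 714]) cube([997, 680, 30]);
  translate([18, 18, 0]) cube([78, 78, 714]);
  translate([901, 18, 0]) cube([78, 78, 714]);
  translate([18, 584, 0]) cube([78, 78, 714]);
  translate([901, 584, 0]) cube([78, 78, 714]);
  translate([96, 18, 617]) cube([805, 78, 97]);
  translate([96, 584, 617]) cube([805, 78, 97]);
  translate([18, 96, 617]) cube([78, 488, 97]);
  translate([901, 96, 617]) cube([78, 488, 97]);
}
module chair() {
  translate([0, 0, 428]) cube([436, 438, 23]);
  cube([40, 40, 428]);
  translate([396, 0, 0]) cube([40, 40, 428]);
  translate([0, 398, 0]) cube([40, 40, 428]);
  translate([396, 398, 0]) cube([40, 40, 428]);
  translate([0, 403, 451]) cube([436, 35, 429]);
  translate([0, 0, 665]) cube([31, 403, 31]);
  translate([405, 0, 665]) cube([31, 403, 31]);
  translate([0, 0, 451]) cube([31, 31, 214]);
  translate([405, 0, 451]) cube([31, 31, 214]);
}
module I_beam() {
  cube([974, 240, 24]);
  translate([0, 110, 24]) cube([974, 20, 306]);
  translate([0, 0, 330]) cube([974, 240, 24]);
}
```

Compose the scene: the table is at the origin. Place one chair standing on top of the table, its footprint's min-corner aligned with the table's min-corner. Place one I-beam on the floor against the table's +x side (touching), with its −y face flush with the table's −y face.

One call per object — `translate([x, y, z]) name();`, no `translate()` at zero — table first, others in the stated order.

table();
translate([0, 0, 744]) chair();
translate([997, 0, 0]) I_beam();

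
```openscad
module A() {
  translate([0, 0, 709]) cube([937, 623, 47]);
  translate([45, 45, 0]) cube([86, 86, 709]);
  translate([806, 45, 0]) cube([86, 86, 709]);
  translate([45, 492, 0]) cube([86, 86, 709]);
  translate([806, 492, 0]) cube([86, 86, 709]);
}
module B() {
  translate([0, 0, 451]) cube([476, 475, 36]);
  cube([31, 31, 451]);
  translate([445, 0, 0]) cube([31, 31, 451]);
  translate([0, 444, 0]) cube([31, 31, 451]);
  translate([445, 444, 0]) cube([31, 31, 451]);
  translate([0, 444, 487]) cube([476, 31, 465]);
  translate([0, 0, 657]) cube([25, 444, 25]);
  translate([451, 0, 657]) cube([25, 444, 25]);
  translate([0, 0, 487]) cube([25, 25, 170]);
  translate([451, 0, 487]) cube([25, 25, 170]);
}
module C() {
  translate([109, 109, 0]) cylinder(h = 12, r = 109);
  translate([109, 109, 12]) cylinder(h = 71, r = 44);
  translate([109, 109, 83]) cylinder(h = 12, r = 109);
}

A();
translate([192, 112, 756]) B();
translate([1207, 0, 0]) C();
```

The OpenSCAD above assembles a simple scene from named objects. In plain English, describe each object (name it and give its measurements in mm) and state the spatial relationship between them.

A is a table: top 937 mm (x) × 623 mm (y), 47 mm thick, upper face at z = 756 mm, on four 86×86 mm square legs, each inset 45 mm from the nearest pair of top edges, running from z = 0 to the bottom of the top.

B is a chair: 476×475 mm seat, 36 mm thick, top at z = 487 mm, on four 31 mm square corner legs flush with the seat edges. A 31 mm thick backrest slab spans the full seat width, extending 465 mm above the seat top, its back face flush with the seat's +y edge. Two armrests of 25×25 mm section run along each side from the seat's front edge to the front of the backrest, top faces 195 mm above the seat top and outer faces flush with the seat's x-edges; a 25×25 mm post under the front of each armrest stands on the seat at the front corner.

C is a spool: two coaxial disc flanges of radius 109 mm and thickness 12 mm, joined by a core cylinder of radius 44 mm and height 71 mm. The lower flange rests on z = 0 and the three cylinders share a vertical axis.

The chair is on top of the table. The spool is on the floor beside the table on its +x side.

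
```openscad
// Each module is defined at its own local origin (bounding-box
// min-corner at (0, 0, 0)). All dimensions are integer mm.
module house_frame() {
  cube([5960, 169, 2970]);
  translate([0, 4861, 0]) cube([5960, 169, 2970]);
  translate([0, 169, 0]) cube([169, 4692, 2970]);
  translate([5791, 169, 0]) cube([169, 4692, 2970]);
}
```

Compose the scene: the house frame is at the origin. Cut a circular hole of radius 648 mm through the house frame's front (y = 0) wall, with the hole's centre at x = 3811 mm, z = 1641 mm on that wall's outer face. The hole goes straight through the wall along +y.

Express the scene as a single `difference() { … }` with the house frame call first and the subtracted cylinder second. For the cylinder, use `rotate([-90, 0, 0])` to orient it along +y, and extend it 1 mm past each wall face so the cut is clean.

difference() {
  house_frame();
  translate([3811, -1, 1641]) rotate([-90, 0, 0]) cylinder(h = 171, r = 648);
}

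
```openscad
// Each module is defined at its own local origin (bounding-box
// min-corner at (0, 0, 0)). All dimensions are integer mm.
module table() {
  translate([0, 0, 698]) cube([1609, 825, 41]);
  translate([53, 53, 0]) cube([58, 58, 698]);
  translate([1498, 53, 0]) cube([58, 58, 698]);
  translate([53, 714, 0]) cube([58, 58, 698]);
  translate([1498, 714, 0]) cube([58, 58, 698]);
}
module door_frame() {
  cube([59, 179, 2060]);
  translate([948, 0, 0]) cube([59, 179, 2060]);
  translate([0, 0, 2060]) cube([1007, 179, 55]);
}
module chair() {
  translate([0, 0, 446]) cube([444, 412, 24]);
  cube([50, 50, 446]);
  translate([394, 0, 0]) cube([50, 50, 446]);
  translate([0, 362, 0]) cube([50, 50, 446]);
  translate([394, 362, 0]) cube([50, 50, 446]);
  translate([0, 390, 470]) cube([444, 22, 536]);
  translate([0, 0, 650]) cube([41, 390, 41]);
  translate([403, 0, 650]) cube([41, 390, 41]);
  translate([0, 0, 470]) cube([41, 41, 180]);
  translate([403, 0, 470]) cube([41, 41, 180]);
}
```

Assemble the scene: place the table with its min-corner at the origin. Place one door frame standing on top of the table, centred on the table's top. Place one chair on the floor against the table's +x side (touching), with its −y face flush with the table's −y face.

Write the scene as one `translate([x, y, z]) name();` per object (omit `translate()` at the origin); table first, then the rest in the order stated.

table();
translate([301, 323, 739]) door_frame();
translate([1609, 0, 0]) chair();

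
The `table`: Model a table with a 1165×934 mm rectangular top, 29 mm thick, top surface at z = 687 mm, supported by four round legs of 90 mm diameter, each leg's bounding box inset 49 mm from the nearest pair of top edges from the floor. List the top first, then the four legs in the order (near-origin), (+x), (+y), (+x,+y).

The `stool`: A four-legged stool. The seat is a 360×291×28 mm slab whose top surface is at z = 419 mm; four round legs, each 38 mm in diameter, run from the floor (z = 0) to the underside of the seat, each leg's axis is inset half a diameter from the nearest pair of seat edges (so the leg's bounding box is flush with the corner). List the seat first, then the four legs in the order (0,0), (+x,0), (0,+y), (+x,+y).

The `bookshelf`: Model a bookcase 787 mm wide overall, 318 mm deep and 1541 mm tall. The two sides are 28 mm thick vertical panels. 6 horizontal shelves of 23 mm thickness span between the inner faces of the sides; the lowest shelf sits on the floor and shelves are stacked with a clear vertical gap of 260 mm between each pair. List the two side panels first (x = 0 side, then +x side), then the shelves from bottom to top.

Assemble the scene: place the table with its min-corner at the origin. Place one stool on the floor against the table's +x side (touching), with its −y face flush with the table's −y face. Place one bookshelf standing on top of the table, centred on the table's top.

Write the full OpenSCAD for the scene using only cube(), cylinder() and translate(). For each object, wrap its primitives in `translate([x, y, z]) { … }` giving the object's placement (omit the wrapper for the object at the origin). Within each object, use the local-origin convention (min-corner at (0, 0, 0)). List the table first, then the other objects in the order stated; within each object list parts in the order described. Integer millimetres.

translate([0, 0, 658]) cube([1165, 934, 29]);
translate([94, 94, 0]) cylinder(h = 658, r = 45);
translate([1071, 94, 0]) cylinder(h = 658, r = 45);
translate([94, 840, 0]) cylinder(h = 658, r = 45);
translate([1071, 840, 0]) cylinder(h = 658, r = 45);
translate([1165, 0, 0]) {
  translate([0, 0, 391]) cube([360, 291, 28]);
  translate([19, 19, 0]) cylinder(h = 391, r = 19);
  translate([341, 19, 0]) cylinder(h = 391, r = 19);
  translate([19, 272, 0]) cylinder(h = 391, r = 19);
  translate([341, 272, 0]) cylinder(h = 391, r = 19);
}
translate([189, 308, 687]) {
  cube([28, 318, 1541]);
  translate([759, 0, 0]) cube([28, 318, 1541]);
  translate([28, 0, 0]) cube([731, 318, 23]);
  translate([28, 0, 283]) cube([731, 318, 23]);
  translate([28, 0, 566]) cube([731, 318, 23]);
  translate([28, 0, 849]) cube([731, 318, 23]);
  translate([28, 0, 1132]) cube([731, 318, 23]);
  translate([28, 0, 1415]) cube([731, 318, 23]);
}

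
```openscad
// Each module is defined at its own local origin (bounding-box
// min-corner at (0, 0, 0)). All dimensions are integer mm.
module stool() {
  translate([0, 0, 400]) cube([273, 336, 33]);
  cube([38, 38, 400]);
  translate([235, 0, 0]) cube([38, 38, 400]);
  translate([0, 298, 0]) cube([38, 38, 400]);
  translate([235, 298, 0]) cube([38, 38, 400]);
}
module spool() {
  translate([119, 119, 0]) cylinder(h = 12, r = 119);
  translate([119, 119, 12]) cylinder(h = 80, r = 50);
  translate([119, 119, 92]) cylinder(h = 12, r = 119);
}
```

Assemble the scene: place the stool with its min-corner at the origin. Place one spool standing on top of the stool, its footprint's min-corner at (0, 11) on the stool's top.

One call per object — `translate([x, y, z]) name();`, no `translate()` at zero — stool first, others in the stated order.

stool();
translate([0, 11, 433]) spool();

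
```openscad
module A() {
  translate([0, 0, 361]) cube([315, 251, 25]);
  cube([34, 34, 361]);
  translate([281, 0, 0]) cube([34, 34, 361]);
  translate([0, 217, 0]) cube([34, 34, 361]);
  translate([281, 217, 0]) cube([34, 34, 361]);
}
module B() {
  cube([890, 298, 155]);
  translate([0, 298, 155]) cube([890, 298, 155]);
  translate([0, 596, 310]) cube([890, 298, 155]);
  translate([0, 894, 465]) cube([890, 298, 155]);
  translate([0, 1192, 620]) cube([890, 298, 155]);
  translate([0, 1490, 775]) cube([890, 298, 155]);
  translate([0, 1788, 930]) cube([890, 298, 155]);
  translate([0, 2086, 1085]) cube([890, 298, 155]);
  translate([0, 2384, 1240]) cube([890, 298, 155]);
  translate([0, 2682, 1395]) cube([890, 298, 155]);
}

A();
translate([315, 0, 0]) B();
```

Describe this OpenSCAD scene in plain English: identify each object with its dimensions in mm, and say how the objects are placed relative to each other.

A is a four-legged stool. The seat is a 315×251×25 mm slab whose top surface is at z = 386 mm; four square legs, each 34×34 mm in cross-section, run from the floor (z = 0) to the underside of the seat, each flush with a corner of the seat.

B is a run of 10 identical solid stair steps. Each tread is 890×298 mm and each step block is 155 mm high. Step 1 rests on the floor; step k is offset from step 1 by (k−1)×298 mm in y and (k−1)×155 mm in z.

The staircase is against the stool's +x side, with their −y faces flush.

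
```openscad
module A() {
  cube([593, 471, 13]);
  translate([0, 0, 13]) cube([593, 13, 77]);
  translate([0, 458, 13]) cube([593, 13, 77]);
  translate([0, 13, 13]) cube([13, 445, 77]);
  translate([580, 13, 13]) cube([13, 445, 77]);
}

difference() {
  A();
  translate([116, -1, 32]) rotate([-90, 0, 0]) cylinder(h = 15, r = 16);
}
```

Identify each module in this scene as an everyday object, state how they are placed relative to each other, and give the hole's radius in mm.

A is an open box. The open box has a circular hole through its front wall. The hole's radius is 16 mm.

The subtracted cylinder has r = 16 mm.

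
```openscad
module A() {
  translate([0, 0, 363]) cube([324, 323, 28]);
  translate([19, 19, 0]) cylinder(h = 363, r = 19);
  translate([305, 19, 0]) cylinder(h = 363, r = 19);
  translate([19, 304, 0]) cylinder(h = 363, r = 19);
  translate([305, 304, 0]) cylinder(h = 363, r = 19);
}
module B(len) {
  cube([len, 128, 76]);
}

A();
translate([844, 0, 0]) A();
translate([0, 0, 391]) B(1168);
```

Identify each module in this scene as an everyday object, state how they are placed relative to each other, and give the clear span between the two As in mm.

Second stool starts at x = 844; first ends at x = 324; clear span = 844 − 324 = 520 mm.

A is a stool. B is a beam. A beam spans the tops of two stools. The clear span between the two stools is 520 mm.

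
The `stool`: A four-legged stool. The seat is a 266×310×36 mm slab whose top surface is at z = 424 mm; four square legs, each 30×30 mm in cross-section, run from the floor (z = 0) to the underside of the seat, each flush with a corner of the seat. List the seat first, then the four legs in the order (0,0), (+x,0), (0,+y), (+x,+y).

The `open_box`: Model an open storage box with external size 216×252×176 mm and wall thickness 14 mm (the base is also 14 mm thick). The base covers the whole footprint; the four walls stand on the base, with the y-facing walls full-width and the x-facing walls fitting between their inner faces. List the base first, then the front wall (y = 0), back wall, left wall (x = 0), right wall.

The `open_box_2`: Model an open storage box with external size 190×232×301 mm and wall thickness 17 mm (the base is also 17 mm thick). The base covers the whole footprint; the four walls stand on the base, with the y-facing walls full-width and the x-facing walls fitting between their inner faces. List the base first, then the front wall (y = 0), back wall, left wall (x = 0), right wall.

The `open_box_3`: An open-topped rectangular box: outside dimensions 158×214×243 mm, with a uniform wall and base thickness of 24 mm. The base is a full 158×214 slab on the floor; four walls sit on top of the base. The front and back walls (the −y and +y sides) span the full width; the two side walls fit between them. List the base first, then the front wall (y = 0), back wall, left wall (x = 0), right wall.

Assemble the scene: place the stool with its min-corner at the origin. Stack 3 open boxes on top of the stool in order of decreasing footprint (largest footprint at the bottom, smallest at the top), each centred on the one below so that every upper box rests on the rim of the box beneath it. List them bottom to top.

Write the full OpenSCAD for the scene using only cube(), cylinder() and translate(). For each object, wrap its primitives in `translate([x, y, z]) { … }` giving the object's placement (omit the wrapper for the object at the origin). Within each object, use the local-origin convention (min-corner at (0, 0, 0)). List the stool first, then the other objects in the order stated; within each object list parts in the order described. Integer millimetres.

translate([0, 0, 388]) cube([266, 310, 36]);
cube([30, 30, 388]);
translate([236, 0, 0]) cube([30, 30, 388]);
translate([0, 280, 0]) cube([30, 30, 388]);
translate([236, 280, 0]) cube([30, 30, 388]);
translate([25, 29, 424]) {
  cube([216, 252, 14]);
  translate([0, 0, 14]) cube([216, 14, 162]);
  translate([0, 238, 14]) cube([216, 14, 162]);
  translate([0, 14, 14]) cube([14, 224, 162]);
  translate([202, 14, 14]) cube([14, 224, 162]);
}
translate([38, 39, 600]) {
  cube([190, 232, 17]);
  translate([0, 0, 17]) cube([190, 17, 284]);
  translate([0, 215, 17]) cube([190, 17, 284]);
  translate([0, 17, 17]) cube([17, 198, 284]);
  translate([173, 17, 17]) cube([17, 198, 284]);
}
translate([54, 48, 901]) {
  cube([158, 214, 24]);
  translate([0, 0, 24]) cube([158, 24, 219]);
  translate([0, 190, 24]) cube([158, 24, 219]);
  translate([0, 24, 24]) cube([24, 166, 219]);
  translate([134, 24, 24]) cube([24, 166, 219]);
}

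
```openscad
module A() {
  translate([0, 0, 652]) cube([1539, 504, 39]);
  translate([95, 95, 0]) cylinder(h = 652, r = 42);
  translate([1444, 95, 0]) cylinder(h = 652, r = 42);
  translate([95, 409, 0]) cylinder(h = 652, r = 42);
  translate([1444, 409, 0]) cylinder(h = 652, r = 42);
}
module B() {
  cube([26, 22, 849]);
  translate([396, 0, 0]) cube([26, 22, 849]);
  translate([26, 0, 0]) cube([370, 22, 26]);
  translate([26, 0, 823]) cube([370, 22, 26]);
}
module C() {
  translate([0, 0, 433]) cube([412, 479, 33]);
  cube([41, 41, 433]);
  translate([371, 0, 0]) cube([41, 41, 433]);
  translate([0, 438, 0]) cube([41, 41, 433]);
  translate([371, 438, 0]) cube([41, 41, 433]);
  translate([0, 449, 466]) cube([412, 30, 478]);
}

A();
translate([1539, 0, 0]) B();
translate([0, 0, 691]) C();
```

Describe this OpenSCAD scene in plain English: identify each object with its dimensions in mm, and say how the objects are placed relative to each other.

A is a rectangular dining table. The top is 1539×504×39 mm with its upper surface at z = 691 mm. It stands on four round legs of 84 mm diameter, each leg's bounding box inset 53 mm from the nearest pair of top edges, running from the floor to the underside of the top.

B is a rectangular picture frame lying in the x–z plane (depth along y). The opening is 370 mm wide (x) by 797 mm tall (z), surrounded by a border 26 mm wide on all four sides. The frame is 22 mm deep and is made of two full-height vertical stiles with two horizontal rails fitted between them.

C is a chair: 412×479 mm seat, 33 mm thick, top at z = 466 mm, on four 41 mm square corner legs flush with the seat edges. A 30 mm thick backrest slab spans the full seat width, extending 478 mm above the seat top, its back face flush with the seat's +y edge.

The picture frame is against the table's +x side, with their −y faces flush. The chair is on top of the table.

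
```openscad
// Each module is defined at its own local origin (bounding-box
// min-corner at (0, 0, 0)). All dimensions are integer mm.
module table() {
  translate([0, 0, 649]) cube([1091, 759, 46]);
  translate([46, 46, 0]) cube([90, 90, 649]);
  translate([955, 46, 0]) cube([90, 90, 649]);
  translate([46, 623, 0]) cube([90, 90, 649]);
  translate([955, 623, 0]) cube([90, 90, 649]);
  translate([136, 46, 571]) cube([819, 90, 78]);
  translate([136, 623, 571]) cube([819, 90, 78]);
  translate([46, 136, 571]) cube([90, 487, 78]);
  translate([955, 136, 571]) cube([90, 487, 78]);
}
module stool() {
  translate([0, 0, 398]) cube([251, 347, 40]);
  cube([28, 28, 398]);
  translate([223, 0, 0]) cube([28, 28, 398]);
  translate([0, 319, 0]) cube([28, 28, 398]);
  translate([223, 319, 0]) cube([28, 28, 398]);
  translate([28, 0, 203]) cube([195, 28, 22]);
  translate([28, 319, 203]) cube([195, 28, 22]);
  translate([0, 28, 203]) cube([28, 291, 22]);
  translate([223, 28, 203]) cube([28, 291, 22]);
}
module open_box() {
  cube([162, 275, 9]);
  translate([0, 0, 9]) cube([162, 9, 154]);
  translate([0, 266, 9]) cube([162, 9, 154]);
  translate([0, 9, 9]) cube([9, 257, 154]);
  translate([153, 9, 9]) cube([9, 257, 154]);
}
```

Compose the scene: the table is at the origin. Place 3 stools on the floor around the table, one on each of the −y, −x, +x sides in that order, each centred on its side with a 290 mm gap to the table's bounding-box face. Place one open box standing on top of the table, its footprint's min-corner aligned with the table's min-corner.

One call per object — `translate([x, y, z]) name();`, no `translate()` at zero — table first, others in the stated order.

table();
translate([420, -637, 0]) stool();
translate([-541, 206, 0]) stool();
translate([1381, 206, 0]) stool();
translate([0, 0, 695]) open_box();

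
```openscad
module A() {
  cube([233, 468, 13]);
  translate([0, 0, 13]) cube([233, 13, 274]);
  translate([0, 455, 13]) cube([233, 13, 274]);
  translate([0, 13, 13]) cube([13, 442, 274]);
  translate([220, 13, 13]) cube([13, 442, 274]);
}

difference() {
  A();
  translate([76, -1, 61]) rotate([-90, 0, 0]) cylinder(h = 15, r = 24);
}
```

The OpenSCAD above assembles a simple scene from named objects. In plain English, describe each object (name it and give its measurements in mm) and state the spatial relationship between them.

A is an open-topped rectangular box: outside dimensions 233×468×287 mm, with a uniform wall and base thickness of 13 mm. The base is a full 233×468 slab on the floor; four walls sit on top of the base. The front and back walls (the −y and +y sides) span the full width; the two side walls fit between them.

The open box has a circular hole of radius 24 mm through its front wall, centred at (x = 76, z = 61).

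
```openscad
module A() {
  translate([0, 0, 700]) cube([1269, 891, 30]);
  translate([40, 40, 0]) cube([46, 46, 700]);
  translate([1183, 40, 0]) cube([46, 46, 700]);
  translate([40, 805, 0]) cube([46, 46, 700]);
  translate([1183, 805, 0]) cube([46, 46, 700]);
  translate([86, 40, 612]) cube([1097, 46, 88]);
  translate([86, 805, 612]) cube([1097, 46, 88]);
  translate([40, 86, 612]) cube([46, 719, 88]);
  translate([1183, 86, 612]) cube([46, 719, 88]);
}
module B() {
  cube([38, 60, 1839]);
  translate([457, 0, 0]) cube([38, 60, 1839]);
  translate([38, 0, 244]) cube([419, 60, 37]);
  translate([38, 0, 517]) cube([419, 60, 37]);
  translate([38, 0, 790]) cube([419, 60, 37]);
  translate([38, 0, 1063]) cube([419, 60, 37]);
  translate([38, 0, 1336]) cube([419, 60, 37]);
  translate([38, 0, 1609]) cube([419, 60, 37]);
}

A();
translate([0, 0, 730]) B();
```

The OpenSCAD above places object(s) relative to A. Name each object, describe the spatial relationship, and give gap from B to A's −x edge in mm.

A is a table. B is a ladder. The ladder is on top of the table. The gap from the ladder to the table's −x edge is 0 mm.

The ladder's min-x is at 0; the table's min-x is 0; gap = 0 mm.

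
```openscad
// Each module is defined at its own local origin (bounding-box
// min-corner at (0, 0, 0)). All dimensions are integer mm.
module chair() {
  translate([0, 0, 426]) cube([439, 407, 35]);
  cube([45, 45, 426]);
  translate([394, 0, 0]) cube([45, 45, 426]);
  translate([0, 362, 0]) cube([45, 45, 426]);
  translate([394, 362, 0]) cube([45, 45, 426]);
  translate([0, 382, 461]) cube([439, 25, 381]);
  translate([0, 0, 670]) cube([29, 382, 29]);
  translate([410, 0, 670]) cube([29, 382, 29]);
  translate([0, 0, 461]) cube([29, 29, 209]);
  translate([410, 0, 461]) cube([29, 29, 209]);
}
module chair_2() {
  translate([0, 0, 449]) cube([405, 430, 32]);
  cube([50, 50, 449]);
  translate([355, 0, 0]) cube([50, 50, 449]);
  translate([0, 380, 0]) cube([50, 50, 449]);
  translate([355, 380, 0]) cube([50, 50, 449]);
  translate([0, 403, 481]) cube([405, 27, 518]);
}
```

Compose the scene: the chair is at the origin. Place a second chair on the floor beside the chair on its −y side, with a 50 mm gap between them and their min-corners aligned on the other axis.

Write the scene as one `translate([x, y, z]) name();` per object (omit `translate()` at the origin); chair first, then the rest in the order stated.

chair();
translate([0, -480, 0]) chair_2();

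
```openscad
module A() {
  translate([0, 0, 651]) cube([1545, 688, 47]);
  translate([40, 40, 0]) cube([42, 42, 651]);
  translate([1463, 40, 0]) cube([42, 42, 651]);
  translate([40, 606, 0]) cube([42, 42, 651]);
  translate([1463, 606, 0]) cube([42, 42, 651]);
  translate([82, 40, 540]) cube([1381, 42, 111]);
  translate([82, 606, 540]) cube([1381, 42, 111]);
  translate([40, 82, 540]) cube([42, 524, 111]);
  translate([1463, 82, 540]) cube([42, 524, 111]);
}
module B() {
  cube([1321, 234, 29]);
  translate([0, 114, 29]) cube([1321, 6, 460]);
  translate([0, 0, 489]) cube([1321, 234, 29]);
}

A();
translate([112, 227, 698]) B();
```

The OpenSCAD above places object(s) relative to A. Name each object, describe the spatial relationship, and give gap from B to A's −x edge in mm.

A is a table. B is an I-beam. The I-beam is on top of the table, centred. The gap from the I-beam to the table's −x edge is 112 mm.

The I-beam's min-x is at 112; the table's min-x is 0; gap = 112 mm.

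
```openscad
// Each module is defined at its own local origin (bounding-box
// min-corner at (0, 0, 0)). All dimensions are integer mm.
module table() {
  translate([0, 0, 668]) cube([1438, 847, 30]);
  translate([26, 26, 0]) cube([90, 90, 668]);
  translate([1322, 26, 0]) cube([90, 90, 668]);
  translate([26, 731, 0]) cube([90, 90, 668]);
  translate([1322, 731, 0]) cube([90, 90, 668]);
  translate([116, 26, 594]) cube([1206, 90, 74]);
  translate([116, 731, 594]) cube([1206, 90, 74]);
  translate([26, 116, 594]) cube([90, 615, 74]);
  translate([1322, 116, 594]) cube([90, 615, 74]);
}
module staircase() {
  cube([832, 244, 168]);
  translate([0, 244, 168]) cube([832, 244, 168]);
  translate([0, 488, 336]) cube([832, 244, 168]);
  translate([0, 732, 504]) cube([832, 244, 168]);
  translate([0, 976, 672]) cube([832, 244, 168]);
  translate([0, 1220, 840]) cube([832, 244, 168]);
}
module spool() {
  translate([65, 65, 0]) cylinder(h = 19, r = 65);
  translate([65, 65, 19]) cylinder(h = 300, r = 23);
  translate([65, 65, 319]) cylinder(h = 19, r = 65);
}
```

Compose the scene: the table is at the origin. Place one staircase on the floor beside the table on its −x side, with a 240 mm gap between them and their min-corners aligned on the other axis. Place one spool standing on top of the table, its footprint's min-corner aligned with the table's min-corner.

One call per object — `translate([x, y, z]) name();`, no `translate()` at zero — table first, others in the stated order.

table();
translate([-1072, 0, 0]) staircase();
translate([0, 0, 698]) spool();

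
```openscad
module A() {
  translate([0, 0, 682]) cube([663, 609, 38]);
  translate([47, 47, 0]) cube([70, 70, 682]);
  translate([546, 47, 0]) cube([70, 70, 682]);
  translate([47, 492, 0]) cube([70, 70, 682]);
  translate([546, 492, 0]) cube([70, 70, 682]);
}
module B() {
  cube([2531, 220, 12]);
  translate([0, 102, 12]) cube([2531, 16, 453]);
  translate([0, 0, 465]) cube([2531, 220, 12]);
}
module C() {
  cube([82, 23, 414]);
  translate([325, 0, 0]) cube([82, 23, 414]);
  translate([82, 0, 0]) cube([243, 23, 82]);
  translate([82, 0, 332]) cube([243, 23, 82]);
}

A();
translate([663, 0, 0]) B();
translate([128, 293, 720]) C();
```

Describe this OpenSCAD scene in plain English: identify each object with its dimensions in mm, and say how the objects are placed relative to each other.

A is a table with a 663×609 mm rectangular top, 38 mm thick, top surface at z = 720 mm, supported by four 70×70 mm square legs, each inset 47 mm from the nearest pair of top edges, running from the floor.

B is an I-beam lying along x, 2531 mm long. Overall section height 477 mm. Two flanges 220 mm wide (y) and 12 mm thick, one on the floor and one at the top; a web 16 mm thick runs between them, centred on the flange width.

C is a picture frame with a 243×250 mm rectangular opening (x by z) and a uniform 82 mm border on every side. Frame depth is 23 mm along y. It is built from two vertical stiles running the full outside height and two horizontal rails spanning the gap between the stiles.

The I-beam is against the table's +x side, with their −y faces flush. The picture frame is on top of the table, centred.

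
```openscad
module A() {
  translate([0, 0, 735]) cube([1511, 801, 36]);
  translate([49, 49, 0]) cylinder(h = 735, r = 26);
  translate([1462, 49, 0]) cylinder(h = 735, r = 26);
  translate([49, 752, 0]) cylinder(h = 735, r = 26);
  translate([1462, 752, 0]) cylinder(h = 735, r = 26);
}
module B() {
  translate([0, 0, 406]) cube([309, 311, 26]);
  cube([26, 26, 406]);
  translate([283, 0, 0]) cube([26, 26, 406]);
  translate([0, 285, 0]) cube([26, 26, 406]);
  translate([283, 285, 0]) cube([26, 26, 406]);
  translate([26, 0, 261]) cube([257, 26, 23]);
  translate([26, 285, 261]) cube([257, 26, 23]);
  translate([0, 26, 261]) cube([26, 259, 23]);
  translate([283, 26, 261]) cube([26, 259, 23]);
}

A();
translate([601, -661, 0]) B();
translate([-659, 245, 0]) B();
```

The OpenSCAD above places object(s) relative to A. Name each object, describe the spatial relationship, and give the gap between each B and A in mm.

A is a table. B is a stool. Two stools sit around the table at the −y, −x sides. The gap between each stool and the table is 350 mm.

Each stool's nearest face is 350 mm from the table's bounding box.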